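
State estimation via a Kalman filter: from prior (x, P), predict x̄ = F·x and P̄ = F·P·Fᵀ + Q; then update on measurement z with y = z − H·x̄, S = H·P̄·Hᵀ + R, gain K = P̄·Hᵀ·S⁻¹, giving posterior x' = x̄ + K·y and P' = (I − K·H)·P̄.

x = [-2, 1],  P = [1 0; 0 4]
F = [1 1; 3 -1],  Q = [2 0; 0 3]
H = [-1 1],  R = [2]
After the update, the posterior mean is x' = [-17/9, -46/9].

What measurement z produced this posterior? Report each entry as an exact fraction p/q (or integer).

z = [-3]

x̄ = F·x = [-1, -7]
P̄ = F·P·Fᵀ + Q = [7 -1; -1 16]
S = H·P̄·Hᵀ + R = [27]
K = P̄·Hᵀ·S⁻¹ = [-8/27; 17/27]
x' − x̄ = [-8/9, 17/9] = K·y
y = (KᵀK)⁻¹·Kᵀ·(x' − x̄) = [3]
z = y + H·x̄ = [3] + [-6] = [-3]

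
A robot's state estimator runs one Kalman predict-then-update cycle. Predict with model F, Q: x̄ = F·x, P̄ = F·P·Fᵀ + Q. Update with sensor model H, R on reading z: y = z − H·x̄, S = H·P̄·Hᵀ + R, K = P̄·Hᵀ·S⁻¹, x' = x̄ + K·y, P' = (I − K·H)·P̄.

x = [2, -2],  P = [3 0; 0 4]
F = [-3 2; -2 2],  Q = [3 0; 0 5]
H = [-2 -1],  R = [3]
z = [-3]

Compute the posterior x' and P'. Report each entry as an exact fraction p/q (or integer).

x' = [173/178, 283/356]
P' = [125/89 -311/178; -311/178 1547/356]

x̄ = F·x = [-10, -8]
P̄ = F·P·Fᵀ + Q = [46 34; 34 33]
y = z − H·x̄ = [-31]
S = H·P̄·Hᵀ + R = [356]
K = P̄·Hᵀ·S⁻¹ = [-63/178; -101/356]
x' = x̄ + K·y = [173/178, 283/356]
P' = (I − K·H)·P̄ = [125/89 -311/178; -311/178 1547/356]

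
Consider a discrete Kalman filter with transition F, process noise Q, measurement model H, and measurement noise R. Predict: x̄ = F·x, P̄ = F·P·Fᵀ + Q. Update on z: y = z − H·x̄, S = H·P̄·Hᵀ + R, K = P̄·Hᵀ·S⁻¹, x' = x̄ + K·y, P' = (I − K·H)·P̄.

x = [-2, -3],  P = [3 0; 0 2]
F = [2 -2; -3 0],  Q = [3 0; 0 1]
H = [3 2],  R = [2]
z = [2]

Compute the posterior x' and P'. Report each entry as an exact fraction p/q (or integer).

x' = [-106/35, 598/105]
P' = [442/35 -652/35; -652/35 2936/105]

x̄ = F·x = [2, 6]
P̄ = F·P·Fᵀ + Q = [23 -18; -18 28]
y = z − H·x̄ = [-16]
S = H·P̄·Hᵀ + R = [105]
K = P̄·Hᵀ·S⁻¹ = [11/35; 2/105]
x' = x̄ + K·y = [-106/35, 598/105]
P' = (I − K·H)·P̄ = [442/35 -652/35; -652/35 2936/105]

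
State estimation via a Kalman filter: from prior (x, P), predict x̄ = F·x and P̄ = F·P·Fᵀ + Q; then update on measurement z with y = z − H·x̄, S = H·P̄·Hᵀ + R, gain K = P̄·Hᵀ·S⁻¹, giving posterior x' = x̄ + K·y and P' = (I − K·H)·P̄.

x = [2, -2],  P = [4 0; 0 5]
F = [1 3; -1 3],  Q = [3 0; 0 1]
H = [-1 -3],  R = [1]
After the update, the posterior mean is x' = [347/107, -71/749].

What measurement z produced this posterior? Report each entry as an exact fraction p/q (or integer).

x̄ = F·x = [-4, -8]
P̄ = F·P·Fᵀ + Q = [52 41; 41 50]
S = H·P̄·Hᵀ + R = [749]
K = P̄·Hᵀ·S⁻¹ = [-25/107; -191/749]
x' − x̄ = [775/107, 5921/749] = K·y
y = (KᵀK)⁻¹·Kᵀ·(x' − x̄) = [-31]
z = y + H·x̄ = [-31] + [28] = [-3]

z = [-3]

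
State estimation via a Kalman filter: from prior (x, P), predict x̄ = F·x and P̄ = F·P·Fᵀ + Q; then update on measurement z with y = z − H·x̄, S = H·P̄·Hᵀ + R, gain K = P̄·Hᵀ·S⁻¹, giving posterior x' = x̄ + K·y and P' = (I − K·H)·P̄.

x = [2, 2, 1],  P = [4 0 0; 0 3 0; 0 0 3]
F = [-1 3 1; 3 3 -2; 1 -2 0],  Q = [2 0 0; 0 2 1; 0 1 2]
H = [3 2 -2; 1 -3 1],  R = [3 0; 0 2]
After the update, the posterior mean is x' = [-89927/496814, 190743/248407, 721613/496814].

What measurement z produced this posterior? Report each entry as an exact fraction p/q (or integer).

x̄ = F·x = [5, 10, -2]
P̄ = F·P·Fᵀ + Q = [36 9 -22; 9 77 -5; -22 -5 18]
S = H·P̄·Hᵀ + R = [1119 -515; -515 681]
K = P̄·Hᵀ·S⁻¹ = [109075/496814 73003/496814; 6583/248407 -77824/248407; -70607/496814 -45371/496814]
x' − x̄ = [-2573997/496814, -2293327/248407, 1715241/496814] = K·y
y = (KᵀK)⁻¹·Kᵀ·(x' − x̄) = [-41, 26]
z = y + H·x̄ = [-41, 26] + [39, -27] = [-2, -1]

z = [-2, -1]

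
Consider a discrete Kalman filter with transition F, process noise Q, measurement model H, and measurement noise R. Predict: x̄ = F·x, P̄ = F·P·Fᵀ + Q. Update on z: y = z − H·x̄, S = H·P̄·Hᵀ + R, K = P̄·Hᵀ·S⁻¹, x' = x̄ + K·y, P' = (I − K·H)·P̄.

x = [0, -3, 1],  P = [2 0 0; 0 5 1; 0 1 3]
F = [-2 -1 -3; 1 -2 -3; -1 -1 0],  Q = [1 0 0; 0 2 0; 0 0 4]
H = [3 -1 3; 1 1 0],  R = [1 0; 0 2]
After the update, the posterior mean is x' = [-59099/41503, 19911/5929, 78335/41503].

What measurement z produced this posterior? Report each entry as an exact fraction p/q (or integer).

x̄ = F·x = [0, 3, 3]
P̄ = F·P·Fᵀ + Q = [47 42 12; 42 63 11; 12 11 11]
S = H·P̄·Hᵀ + R = [484 231; 231 196]
K = P̄·Hᵀ·S⁻¹ = [843/5929 1081/3773; -111/847 372/539; 865/5929 -206/3773]
x' − x̄ = [-59099/41503, 2124/5929, -46174/41503] = K·y
y = (KᵀK)⁻¹·Kᵀ·(x' − x̄) = [-8, -1]
z = y + H·x̄ = [-8, -1] + [6, 3] = [-2, 2]

z = [-2, 2]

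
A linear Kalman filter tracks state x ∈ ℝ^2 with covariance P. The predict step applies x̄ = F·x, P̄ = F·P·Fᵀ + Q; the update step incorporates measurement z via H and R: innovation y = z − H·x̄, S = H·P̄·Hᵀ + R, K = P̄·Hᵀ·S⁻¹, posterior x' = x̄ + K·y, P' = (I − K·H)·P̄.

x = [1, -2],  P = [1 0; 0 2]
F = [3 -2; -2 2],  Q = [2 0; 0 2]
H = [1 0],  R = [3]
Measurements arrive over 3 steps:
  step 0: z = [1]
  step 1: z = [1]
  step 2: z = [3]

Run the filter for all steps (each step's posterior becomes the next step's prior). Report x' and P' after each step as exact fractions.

step 0: x' = [20/11, -24/11], P' = [57/22 -21/11; -21/11 56/11]
step 1: x' = [719/525, -386/315], P' = [503/175 -242/105; -242/105 362/63]
step 2: x' = [200976/64189, -155764/64189], P' = [370959/128378 -149493/64189; -149493/64189 372040/64189]

step 0: x̄ = F·x = [7, -6]
step 0: P̄ = F·P·Fᵀ + Q = [19 -14; -14 14]
step 0: y = z − H·x̄ = [-6]
step 0: S = H·P̄·Hᵀ + R = [22]
step 0: K = P̄·Hᵀ·S⁻¹ = [19/22; -7/11]
step 0: x' = x̄ + K·y = [20/11, -24/11]
step 0: P' = (I − K·H)·P̄ = [57/22 -21/11; -21/11 56/11]
step 1: x̄ = F·x = [108/11, -8]
step 1: P̄ = F·P·Fᵀ + Q = [1509/22 -55; -55 48]
step 1: y = z − H·x̄ = [-97/11]
step 1: S = H·P̄·Hᵀ + R = [1575/22]
step 1: K = P̄·Hᵀ·S⁻¹ = [503/525; -242/315]
step 1: x' = x̄ + K·y = [719/525, -386/315]
step 1: P' = (I − K·H)·P̄ = [503/175 -242/105; -242/105 362/63]
step 2: x̄ = F·x = [10331/1575, -8174/1575]
step 2: P̄ = F·P·Fᵀ + Q = [123653/1575 -99662/1575; -99662/1575 86498/1575]
step 2: y = z − H·x̄ = [-5606/1575]
step 2: S = H·P̄·Hᵀ + R = [128378/1575]
step 2: K = P̄·Hᵀ·S⁻¹ = [123653/128378; -49831/64189]
step 2: x' = x̄ + K·y = [200976/64189, -155764/64189]
step 2: P' = (I − K·H)·P̄ = [370959/128378 -149493/64189; -149493/64189 372040/64189]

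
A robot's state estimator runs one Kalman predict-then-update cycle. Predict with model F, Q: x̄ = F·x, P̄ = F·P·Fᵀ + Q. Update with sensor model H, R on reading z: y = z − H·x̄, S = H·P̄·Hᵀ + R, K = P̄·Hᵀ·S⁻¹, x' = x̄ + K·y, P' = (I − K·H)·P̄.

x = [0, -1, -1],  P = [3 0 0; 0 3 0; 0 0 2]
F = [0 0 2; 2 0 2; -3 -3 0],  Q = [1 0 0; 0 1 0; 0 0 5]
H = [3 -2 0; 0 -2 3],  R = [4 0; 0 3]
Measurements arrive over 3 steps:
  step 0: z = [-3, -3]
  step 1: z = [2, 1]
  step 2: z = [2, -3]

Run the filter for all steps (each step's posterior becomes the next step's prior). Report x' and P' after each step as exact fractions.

step 0: x' = [-23869/20073, -1408/6691, -7459/6691], P' = [95512/20073 43930/6691 28828/6691; 43930/6691 66291/6691 43458/6691; 28828/6691 43458/6691 61399/13382]
step 1: x' = [-1286061158/1872759235, -3647151068/1872759235, -1792484811/1872759235], P' = [2242621968/1872759235 2462728878/1872759235 1491575736/1872759235; 2462728878/1872759235 3879095493/1872759235 2349012396/1872759235; 1491575736/1872759235 2349012396/1872759235 2031373082/1872759235]
step 2: x' = [33039836676614/37475985481605, 8460621667772/12491995160535, -6220691439202/12491995160535], P' = [44109937346264/37475985481605 16117470704642/12491995160535 9799738397528/12491995160535; 16117470704642/12491995160535 8487928477781/4163998386845 5155038692684/4163998386845; 9799738397528/12491995160535 5155038692684/4163998386845 4483196269176/4163998386845]

step 0: x̄ = F·x = [-2, -2, 3]
step 0: P̄ = F·P·Fᵀ + Q = [9 8 0; 8 21 -18; 0 -18 59]
step 0: y = z − H·x̄ = [-1, -16]
step 0: S = H·P̄·Hᵀ + R = [73 144; 144 834]
step 0: K = P̄·Hᵀ·S⁻¹ = [1913/6691 -1376/20073; -198/6691 -736/6691; -108/6691 3455/13382]
step 0: x' = x̄ + K·y = [-23869/20073, -1408/6691, -7459/6691]
step 0: P' = (I − K·H)·P̄ = [95512/20073 43930/6691 28828/6691; 43930/6691 66291/6691 43458/6691; 28828/6691 43458/6691 61399/13382]
step 1: x̄ = F·x = [-14918/6691, -92492/20073, 28093/6691]
step 1: P̄ = F·P·Fᵀ + Q = [129489/6691 238110/6691 -433716/6691; 238110/6691 1462387/20073 -888320/6691; -433716/6691 -888320/6691 1707350/6691]
step 1: y = z − H·x̄ = [-10576/20073, -417748/20073]
step 1: S = H·P̄·Hᵀ + R = [854083/20073 5842996/20073; 5842996/20073 83987737/20073]
step 1: K = P̄·Hᵀ·S⁻¹ = [450602037/1872759235 -150243516/1872759235; -92501088/1872759235 -237051266/1872759235; -55824396/1872759235 465364818/1872759235]
step 1: x' = x̄ + K·y = [-1286061158/1872759235, -3647151068/1872759235, -1792484811/1872759235]
step 1: P' = (I − K·H)·P̄ = [2242621968/1872759235 2462728878/1872759235 1491575736/1872759235; 2462728878/1872759235 3879095493/1872759235 2349012396/1872759235; 1491575736/1872759235 2349012396/1872759235 2031373082/1872759235]
step 2: x̄ = F·x = [-3584969622/1872759235, -6157091938/1872759235, 14799636678/1872759235]
step 2: P̄ = F·P·Fᵀ + Q = [9998251563/1872759235 14091795272/1872759235 -23043528792/1872759235; 14091795272/1872759235 30901345323/1872759235 -51275633868/1872759235; -23043528792/1872759235 -51275633868/1872759235 108788373128/1872759235]
step 2: y = z − H·x̄ = [437248692/374551847, -12466274323/374551847]
step 2: S = H·P̄·Hᵀ + R = [10395827807/374551847 27863330748/374551847; 27863330748/374551847 344725324713/374551847]
step 2: K = P̄·Hᵀ·S⁻¹ = [53977254259/227127184737 -567145243340/7495197096321; -3901755686/75709061579 -302148175502/2498399032107; -2319722672/75709061579 627902284432/2498399032107]
step 2: x' = x̄ + K·y = [33039836676614/37475985481605, 8460621667772/12491995160535, -6220691439202/12491995160535]
step 2: P' = (I − K·H)·P̄ = [44109937346264/37475985481605 16117470704642/12491995160535 9799738397528/12491995160535; 16117470704642/12491995160535 8487928477781/4163998386845 5155038692684/4163998386845; 9799738397528/12491995160535 5155038692684/4163998386845 4483196269176/4163998386845]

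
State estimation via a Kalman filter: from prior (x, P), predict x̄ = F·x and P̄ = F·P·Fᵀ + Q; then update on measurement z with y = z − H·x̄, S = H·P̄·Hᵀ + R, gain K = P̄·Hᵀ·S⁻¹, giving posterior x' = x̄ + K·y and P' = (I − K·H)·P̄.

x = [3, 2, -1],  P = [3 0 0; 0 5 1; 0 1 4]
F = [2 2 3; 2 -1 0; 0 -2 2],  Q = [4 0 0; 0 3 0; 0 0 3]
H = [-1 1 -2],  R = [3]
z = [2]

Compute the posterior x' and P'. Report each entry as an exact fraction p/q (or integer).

x̄ = F·x = [7, 4, -6]
P̄ = F·P·Fᵀ + Q = [84 -1 2; -1 20 8; 2 8 31]
y = z − H·x̄ = [-7]
S = H·P̄·Hᵀ + R = [209]
K = P̄·Hᵀ·S⁻¹ = [-89/209; 5/209; -56/209]
x' = x̄ + K·y = [2086/209, 801/209, -862/209]
P' = (I − K·H)·P̄ = [9635/209 236/209 -4566/209; 236/209 4155/209 1952/209; -4566/209 1952/209 3343/209]

x' = [2086/209, 801/209, -862/209]
P' = [9635/209 236/209 -4566/209; 236/209 4155/209 1952/209; -4566/209 1952/209 3343/209]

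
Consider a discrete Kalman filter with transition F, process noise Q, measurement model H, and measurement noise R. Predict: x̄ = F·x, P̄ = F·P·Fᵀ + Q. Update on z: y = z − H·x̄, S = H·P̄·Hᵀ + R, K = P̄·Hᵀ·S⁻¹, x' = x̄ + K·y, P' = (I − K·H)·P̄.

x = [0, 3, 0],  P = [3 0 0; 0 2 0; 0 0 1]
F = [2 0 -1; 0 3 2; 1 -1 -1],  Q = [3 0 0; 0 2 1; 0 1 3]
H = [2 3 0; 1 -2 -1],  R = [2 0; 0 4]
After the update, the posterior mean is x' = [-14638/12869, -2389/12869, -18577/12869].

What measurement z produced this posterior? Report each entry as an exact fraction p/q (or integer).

x̄ = F·x = [0, 9, -3]
P̄ = F·P·Fᵀ + Q = [16 -2 7; -2 24 -7; 7 -7 9]
S = H·P̄·Hᵀ + R = [258 -103; -103 91]
K = P̄·Hᵀ·S⁻¹ = [3705/12869 6032/12869; 1759/12869 -4090/12869; 599/12869 2375/12869]
x' − x̄ = [-14638/12869, -118210/12869, 20030/12869] = K·y
y = (KᵀK)⁻¹·Kᵀ·(x' − x̄) = [-30, 16]
z = y + H·x̄ = [-30, 16] + [27, -15] = [-3, 1]

z = [-3, 1]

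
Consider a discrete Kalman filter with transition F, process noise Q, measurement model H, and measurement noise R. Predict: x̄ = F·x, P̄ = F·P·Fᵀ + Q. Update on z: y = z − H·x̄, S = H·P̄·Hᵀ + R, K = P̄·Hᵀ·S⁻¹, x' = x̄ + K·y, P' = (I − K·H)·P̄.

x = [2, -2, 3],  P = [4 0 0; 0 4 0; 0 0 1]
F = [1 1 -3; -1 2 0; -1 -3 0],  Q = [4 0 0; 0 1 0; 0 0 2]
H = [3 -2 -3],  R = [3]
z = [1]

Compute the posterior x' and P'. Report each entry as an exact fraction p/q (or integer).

x' = [-1501/327, -514/109, -568/327]
P' = [3125/654 -79/109 1669/327; -79/109 2139/109 -1510/109; 1669/327 -1510/109 4756/327]

x̄ = F·x = [-9, -6, 4]
P̄ = F·P·Fᵀ + Q = [21 4 -16; 4 21 -20; -16 -20 42]
y = z − H·x̄ = [28]
S = H·P̄·Hᵀ + R = [654]
K = P̄·Hᵀ·S⁻¹ = [103/654; 5/109; -67/327]
x' = x̄ + K·y = [-1501/327, -514/109, -568/327]
P' = (I − K·H)·P̄ = [3125/654 -79/109 1669/327; -79/109 2139/109 -1510/109; 1669/327 -1510/109 4756/327]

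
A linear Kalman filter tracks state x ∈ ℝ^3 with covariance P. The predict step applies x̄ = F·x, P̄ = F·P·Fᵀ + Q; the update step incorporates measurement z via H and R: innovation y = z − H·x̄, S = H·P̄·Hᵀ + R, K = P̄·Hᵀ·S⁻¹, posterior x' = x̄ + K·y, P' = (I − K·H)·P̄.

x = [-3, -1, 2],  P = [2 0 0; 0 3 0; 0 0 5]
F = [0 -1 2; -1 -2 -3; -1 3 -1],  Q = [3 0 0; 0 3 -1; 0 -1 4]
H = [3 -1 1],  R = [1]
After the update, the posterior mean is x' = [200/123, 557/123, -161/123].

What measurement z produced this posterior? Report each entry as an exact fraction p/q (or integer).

x̄ = F·x = [5, -1, -2]
P̄ = F·P·Fᵀ + Q = [26 -24 -19; -24 62 -2; -19 -2 38]
S = H·P̄·Hᵀ + R = [369]
K = P̄·Hᵀ·S⁻¹ = [83/369; -136/369; -17/369]
x' − x̄ = [-415/123, 680/123, 85/123] = K·y
y = (KᵀK)⁻¹·Kᵀ·(x' − x̄) = [-15]
z = y + H·x̄ = [-15] + [14] = [-1]

z = [-1]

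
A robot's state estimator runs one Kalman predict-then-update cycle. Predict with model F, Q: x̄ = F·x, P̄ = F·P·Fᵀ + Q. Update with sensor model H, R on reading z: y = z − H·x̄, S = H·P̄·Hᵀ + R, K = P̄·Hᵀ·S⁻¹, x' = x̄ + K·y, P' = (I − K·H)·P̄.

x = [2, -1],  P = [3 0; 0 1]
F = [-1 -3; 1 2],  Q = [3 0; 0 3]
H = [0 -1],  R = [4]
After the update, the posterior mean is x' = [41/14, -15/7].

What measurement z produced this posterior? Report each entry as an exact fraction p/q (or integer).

z = [3]

x̄ = F·x = [1, 0]
P̄ = F·P·Fᵀ + Q = [15 -9; -9 10]
S = H·P̄·Hᵀ + R = [14]
K = P̄·Hᵀ·S⁻¹ = [9/14; -5/7]
x' − x̄ = [27/14, -15/7] = K·y
y = (KᵀK)⁻¹·Kᵀ·(x' − x̄) = [3]
z = y + H·x̄ = [3] + [0] = [3]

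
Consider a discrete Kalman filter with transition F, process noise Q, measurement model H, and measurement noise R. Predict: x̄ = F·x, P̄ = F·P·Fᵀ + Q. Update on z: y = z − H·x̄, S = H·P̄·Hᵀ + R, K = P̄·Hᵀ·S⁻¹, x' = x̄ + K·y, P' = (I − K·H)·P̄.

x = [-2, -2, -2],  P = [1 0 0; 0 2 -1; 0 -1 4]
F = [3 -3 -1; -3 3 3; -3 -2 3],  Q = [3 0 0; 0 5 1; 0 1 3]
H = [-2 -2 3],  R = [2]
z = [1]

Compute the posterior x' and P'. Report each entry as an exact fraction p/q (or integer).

x' = [438/181, -3065/362, -663/181]
P' = [5036/181 -4699/181 222/181; -4699/181 15891/362 2180/181; 222/181 2180/181 1650/181]

x̄ = F·x = [2, -6, 4]
P̄ = F·P·Fᵀ + Q = [28 -27 -2; -27 50 31; -2 31 68]
y = z − H·x̄ = [-19]
S = H·P̄·Hᵀ + R = [362]
K = P̄·Hᵀ·S⁻¹ = [-4/181; 47/362; 73/181]
x' = x̄ + K·y = [438/181, -3065/362, -663/181]
P' = (I − K·H)·P̄ = [5036/181 -4699/181 222/181; -4699/181 15891/362 2180/181; 222/181 2180/181 1650/181]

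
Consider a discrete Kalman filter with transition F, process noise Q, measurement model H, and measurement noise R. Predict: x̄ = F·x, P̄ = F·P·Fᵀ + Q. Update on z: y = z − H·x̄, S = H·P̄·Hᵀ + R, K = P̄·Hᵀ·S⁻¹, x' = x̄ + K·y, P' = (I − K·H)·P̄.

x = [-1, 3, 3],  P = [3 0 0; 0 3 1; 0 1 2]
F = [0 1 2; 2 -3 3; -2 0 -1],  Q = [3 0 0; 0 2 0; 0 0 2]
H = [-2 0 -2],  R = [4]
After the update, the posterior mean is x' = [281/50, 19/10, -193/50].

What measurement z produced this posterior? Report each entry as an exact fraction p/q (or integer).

x̄ = F·x = [9, -2, -1]
P̄ = F·P·Fᵀ + Q = [18 0 -5; 0 41 -15; -5 -15 16]
S = H·P̄·Hᵀ + R = [100]
K = P̄·Hᵀ·S⁻¹ = [-13/50; 3/10; -11/50]
x' − x̄ = [-169/50, 39/10, -143/50] = K·y
y = (KᵀK)⁻¹·Kᵀ·(x' − x̄) = [13]
z = y + H·x̄ = [13] + [-16] = [-3]

z = [-3]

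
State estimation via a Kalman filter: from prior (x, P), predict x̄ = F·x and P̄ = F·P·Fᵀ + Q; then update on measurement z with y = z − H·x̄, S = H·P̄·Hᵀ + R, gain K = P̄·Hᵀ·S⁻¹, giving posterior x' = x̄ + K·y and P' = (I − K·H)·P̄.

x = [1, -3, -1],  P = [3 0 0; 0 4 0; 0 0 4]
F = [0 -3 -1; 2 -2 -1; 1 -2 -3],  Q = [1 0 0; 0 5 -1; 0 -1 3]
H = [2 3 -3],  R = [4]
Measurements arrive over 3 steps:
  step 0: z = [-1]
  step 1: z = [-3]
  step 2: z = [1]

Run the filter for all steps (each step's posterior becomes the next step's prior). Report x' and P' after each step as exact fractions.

step 0: x̄ = F·x = [10, 9, 10]
step 0: P̄ = F·P·Fᵀ + Q = [41 28 36; 28 37 33; 36 33 58]
step 0: y = z − H·x̄ = [-18]
step 0: S = H·P̄·Hᵀ + R = [333]
step 0: K = P̄·Hᵀ·S⁻¹ = [58/333; 68/333; -1/111]
step 0: x' = x̄ + K·y = [254/37, 197/37, 376/37]
step 0: P' = (I − K·H)·P̄ = [10289/333 5380/333 4054/111; 5380/333 7697/333 3731/111; 4054/111 3731/111 2145/37]
step 1: x̄ = F·x = [-967/37, -262/37, -1268/37]
step 1: P̄ = F·P·Fᵀ + Q = [17341/37 21616/111 22102/37; 21616/111 45998/333 27026/111; 22102/37 27026/111 28405/37]
step 1: y = z − H·x̄ = [-1195/37]
step 1: S = H·P̄·Hᵀ + R = [30239/37]
step 1: K = P̄·Hᵀ·S⁻¹ = [-10008/30239; 8152/90717; -13985/30239]
step 1: x' = x̄ + K·y = [-467069/30239, -905662/90717, -584621/30239]
step 1: P' = (I − K·H)·P̄ = [11465255/30239 19871120/90717 14280554/30239; 19871120/90717 11932238/90717 8389594/30239; 14280554/30239 8389594/30239 17928610/30239]
step 2: x̄ = F·x = [1490283/30239, 69343/8247, 5671706/90717]
step 2: P̄ = F·P·Fᵀ + Q = [104093127/30239 1403428/2749 135784166/30239; 1403428/2749 899177/8247 5456287/8247; 135784166/30239 5456287/8247 177320090/30239]
step 2: y = z − H·x̄ = [1958606/30239]
step 2: S = H·P̄·Hᵀ + R = [237774677/30239]
step 2: K = P̄·Hᵀ·S⁻¹ = [-21836160/33967811; -19252794/237774677; -28624683/33967811]
step 2: x' = x̄ + K·y = [259704927/33967811, 2256760811/713324031, 808955648/101903433]
step 2: P' = (I − K·H)·P̄ = [6550827723/33967811 3438541532/33967811 7834874894/33967811; 3438541532/33967811 41000247949/713324031 12745262939/101903433; 7834874894/33967811 12745262939/101903433 9509837153/33967811]

step 0: x' = [254/37, 197/37, 376/37], P' = [10289/333 5380/333 4054/111; 5380/333 7697/333 3731/111; 4054/111 3731/111 2145/37]
step 1: x' = [-467069/30239, -905662/90717, -584621/30239], P' = [11465255/30239 19871120/90717 14280554/30239; 19871120/90717 11932238/90717 8389594/30239; 14280554/30239 8389594/30239 17928610/30239]
step 2: x' = [259704927/33967811, 2256760811/713324031, 808955648/101903433], P' = [6550827723/33967811 3438541532/33967811 7834874894/33967811; 3438541532/33967811 41000247949/713324031 12745262939/101903433; 7834874894/33967811 12745262939/101903433 9509837153/33967811]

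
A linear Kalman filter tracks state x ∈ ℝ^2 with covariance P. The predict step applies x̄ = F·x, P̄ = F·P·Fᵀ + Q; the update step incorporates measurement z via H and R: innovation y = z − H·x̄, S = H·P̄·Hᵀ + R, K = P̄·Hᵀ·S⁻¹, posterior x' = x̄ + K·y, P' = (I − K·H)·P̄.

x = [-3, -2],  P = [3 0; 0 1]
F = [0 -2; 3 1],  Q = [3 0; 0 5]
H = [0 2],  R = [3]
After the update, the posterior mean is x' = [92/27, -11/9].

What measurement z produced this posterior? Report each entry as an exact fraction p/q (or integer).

z = [-2]

x̄ = F·x = [4, -11]
P̄ = F·P·Fᵀ + Q = [7 -2; -2 33]
S = H·P̄·Hᵀ + R = [135]
K = P̄·Hᵀ·S⁻¹ = [-4/135; 22/45]
x' − x̄ = [-16/27, 88/9] = K·y
y = (KᵀK)⁻¹·Kᵀ·(x' − x̄) = [20]
z = y + H·x̄ = [20] + [-22] = [-2]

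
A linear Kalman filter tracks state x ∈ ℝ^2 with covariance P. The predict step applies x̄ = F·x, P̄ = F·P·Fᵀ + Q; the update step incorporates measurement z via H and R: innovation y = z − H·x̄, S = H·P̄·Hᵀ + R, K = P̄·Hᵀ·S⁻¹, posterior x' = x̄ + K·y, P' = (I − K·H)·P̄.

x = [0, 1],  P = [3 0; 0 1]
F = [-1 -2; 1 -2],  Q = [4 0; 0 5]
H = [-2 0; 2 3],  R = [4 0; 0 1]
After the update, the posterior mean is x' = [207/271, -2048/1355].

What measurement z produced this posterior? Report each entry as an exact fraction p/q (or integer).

x̄ = F·x = [-2, -2]
P̄ = F·P·Fᵀ + Q = [11 1; 1 12]
S = H·P̄·Hᵀ + R = [48 -50; -50 165]
K = P̄·Hᵀ·S⁻¹ = [-119/271 5/271; 157/542 431/1355]
x' − x̄ = [749/271, 662/1355] = K·y
y = (KᵀK)⁻¹·Kᵀ·(x' − x̄) = [-6, 7]
z = y + H·x̄ = [-6, 7] + [4, -10] = [-2, -3]

z = [-2, -3]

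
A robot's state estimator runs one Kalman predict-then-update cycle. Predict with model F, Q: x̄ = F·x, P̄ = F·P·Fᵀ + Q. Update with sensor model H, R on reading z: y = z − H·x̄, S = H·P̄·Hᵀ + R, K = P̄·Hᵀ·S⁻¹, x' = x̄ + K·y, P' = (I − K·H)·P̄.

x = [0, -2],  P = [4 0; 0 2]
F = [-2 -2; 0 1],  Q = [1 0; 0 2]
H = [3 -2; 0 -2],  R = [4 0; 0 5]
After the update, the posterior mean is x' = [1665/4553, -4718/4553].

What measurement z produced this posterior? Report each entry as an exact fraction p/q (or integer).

z = [3, 2]

x̄ = F·x = [4, -2]
P̄ = F·P·Fᵀ + Q = [25 -4; -4 4]
S = H·P̄·Hᵀ + R = [293 40; 40 21]
K = P̄·Hᵀ·S⁻¹ = [1423/4553 -976/4553; -100/4553 -1544/4553]
x' − x̄ = [-16547/4553, 4388/4553] = K·y
y = (KᵀK)⁻¹·Kᵀ·(x' − x̄) = [-13, -2]
z = y + H·x̄ = [-13, -2] + [16, 4] = [3, 2]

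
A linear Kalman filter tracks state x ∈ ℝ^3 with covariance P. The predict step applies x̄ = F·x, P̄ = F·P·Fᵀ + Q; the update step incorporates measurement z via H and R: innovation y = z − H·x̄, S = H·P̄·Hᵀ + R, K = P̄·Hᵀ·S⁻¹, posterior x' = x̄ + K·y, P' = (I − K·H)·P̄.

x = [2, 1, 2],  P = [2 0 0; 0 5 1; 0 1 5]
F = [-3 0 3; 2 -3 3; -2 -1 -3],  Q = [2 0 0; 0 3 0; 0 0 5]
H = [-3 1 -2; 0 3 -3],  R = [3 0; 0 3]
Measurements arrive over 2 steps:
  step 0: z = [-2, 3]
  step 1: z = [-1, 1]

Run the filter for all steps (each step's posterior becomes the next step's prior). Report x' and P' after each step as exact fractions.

step 0: x' = [134397/66886, -71689/33443, -211323/66886], P' = [757631/267544 -959577/133772 -1962657/267544; -959577/133772 1461863/66886 2900171/133772; -1962657/267544 2900171/133772 5842247/267544]
step 1: x' = [59109978606/42846560311, -111867895925/42846560311, -127286680559/42846560311], P' = [49326100487/42846560311 -81667072749/42846560311 -91096105599/42846560311; -81667072749/42846560311 231210589136/42846560311 230840410804/42846560311; -91096105599/42846560311 230840410804/42846560311 244670532248/42846560311]

step 0: x̄ = F·x = [0, 7, -11]
step 0: P̄ = F·P·Fᵀ + Q = [65 24 -36; 24 83 -32; -36 -32 69]
step 0: y = z − H·x̄ = [-31, -51]
step 0: S = H·P̄·Hᵀ + R = [499 411; 411 1947]
step 0: K = P̄·Hᵀ·S⁻¹ = [-88911/267544 43503/267544; 705/133772 23555/133772; 1273/267544 -41905/267544]
step 0: x' = x̄ + K·y = [134397/66886, -71689/33443, -211323/66886]
step 0: P' = (I − K·H)·P̄ = [757631/267544 -959577/133772 -1962657/267544; -959577/133772 1461863/66886 2900171/133772; -1962657/267544 2900171/133772 5842247/267544]
step 1: x̄ = F·x = [-518580/33443, 64959/66886, 508553/66886]
step 1: P̄ = F·P·Fᵀ + Q = [11907727/33443 -1944132/33443 -9635112/33443; -1944132/33443 4112255/267544 12608929/267544; -9635112/33443 12608929/267544 66369471/267544]
step 1: y = z − H·x̄ = [-2226219/66886, 698834/33443]
step 1: S = H·P̄·Hᵀ + R = [245660983/267544 -128338665/133772; -128338665/133772 102044361/66886]
step 1: K = P̄·Hᵀ·S⁻¹ = [-15817721004/42846560311 9429032850/42846560311; 4843661925/42846560311 370178332/42846560311; 4929221035/42846560311 -13830121444/42846560311]
step 1: x' = x̄ + K·y = [59109978606/42846560311, -111867895925/42846560311, -127286680559/42846560311]
step 1: P' = (I − K·H)·P̄ = [49326100487/42846560311 -81667072749/42846560311 -91096105599/42846560311; -81667072749/42846560311 231210589136/42846560311 230840410804/42846560311; -91096105599/42846560311 230840410804/42846560311 244670532248/42846560311]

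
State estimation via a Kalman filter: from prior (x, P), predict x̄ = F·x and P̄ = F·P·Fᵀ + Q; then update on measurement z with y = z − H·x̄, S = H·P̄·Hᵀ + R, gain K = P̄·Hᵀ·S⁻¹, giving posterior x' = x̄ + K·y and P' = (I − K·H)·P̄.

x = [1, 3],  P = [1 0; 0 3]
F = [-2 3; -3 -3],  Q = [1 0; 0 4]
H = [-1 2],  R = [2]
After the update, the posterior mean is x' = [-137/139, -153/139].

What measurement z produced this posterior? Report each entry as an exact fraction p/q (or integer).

x̄ = F·x = [7, -12]
P̄ = F·P·Fᵀ + Q = [32 -21; -21 40]
S = H·P̄·Hᵀ + R = [278]
K = P̄·Hᵀ·S⁻¹ = [-37/139; 101/278]
x' − x̄ = [-1110/139, 1515/139] = K·y
y = (KᵀK)⁻¹·Kᵀ·(x' − x̄) = [30]
z = y + H·x̄ = [30] + [-31] = [-1]

z = [-1]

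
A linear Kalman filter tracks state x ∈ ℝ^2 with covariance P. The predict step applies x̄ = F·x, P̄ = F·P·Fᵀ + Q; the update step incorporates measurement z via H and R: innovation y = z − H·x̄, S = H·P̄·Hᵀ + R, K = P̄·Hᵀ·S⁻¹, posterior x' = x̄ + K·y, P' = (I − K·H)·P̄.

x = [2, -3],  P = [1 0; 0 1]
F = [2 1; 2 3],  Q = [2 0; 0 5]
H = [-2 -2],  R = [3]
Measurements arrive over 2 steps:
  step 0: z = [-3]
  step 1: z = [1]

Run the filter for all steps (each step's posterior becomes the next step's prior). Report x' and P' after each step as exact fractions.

step 0: x̄ = F·x = [1, -5]
step 0: P̄ = F·P·Fᵀ + Q = [7 7; 7 18]
step 0: y = z − H·x̄ = [-11]
step 0: S = H·P̄·Hᵀ + R = [159]
step 0: K = P̄·Hᵀ·S⁻¹ = [-28/159; -50/159]
step 0: x' = x̄ + K·y = [467/159, -245/159]
step 0: P' = (I − K·H)·P̄ = [329/159 -287/159; -287/159 362/159]
step 1: x̄ = F·x = [13/3, 199/159]
step 1: P̄ = F·P·Fᵀ + Q = [16/3 2/3; 2/3 1925/159]
step 1: y = z − H·x̄ = [645/53]
step 1: S = H·P̄·Hᵀ + R = [4139/53]
step 1: K = P̄·Hᵀ·S⁻¹ = [-636/4139; -1354/4139]
step 1: x' = x̄ + K·y = [30587/12417, -33893/12417]
step 1: P' = (I − K·H)·P̄ = [43328/12417 -40466/12417; -40466/12417 46559/12417]

step 0: x' = [467/159, -245/159], P' = [329/159 -287/159; -287/159 362/159]
step 1: x' = [30587/12417, -33893/12417], P' = [43328/12417 -40466/12417; -40466/12417 46559/12417]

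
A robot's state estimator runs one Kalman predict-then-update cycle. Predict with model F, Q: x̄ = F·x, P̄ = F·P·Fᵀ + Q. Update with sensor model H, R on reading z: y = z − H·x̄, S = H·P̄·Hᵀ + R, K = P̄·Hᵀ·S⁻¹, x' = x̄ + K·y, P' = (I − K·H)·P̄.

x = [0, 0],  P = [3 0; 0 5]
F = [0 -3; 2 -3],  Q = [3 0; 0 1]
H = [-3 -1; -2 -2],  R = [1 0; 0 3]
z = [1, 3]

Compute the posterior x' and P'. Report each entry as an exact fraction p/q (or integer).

x' = [273/2173, -3207/2173]
P' = [5457/15211 -9732/15211; -9732/15211 23703/15211]

x̄ = F·x = [0, 0]
P̄ = F·P·Fᵀ + Q = [48 45; 45 58]
y = z − H·x̄ = [1, 3]
S = H·P̄·Hᵀ + R = [761 764; 764 787]
K = P̄·Hᵀ·S⁻¹ = [-6639/15211 2850/15211; 5493/15211 -9314/15211]
x' = x̄ + K·y = [273/2173, -3207/2173]
P' = (I − K·H)·P̄ = [5457/15211 -9732/15211; -9732/15211 23703/15211]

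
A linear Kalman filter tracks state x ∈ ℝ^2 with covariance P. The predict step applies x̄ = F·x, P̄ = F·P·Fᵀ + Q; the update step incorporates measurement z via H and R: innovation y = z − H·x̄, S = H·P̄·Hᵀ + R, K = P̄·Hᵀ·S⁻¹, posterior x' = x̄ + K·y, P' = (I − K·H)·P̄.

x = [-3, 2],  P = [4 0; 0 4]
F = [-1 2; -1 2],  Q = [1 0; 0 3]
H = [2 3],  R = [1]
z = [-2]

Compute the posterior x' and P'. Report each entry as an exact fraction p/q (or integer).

x' = [-25/266, -309/532]
P' = [192/133 -239/266; -239/266 355/532]

x̄ = F·x = [7, 7]
P̄ = F·P·Fᵀ + Q = [21 20; 20 23]
y = z − H·x̄ = [-37]
S = H·P̄·Hᵀ + R = [532]
K = P̄·Hᵀ·S⁻¹ = [51/266; 109/532]
x' = x̄ + K·y = [-25/266, -309/532]
P' = (I − K·H)·P̄ = [192/133 -239/266; -239/266 355/532]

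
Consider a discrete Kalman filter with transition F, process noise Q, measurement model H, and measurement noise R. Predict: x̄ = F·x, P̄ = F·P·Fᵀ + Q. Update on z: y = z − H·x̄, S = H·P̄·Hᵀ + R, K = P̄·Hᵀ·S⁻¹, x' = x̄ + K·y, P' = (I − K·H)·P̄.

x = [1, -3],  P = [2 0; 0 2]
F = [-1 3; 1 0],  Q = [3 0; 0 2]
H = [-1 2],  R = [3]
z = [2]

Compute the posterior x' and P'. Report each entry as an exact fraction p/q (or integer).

x̄ = F·x = [-10, 1]
P̄ = F·P·Fᵀ + Q = [23 -2; -2 4]
y = z − H·x̄ = [-10]
S = H·P̄·Hᵀ + R = [50]
K = P̄·Hᵀ·S⁻¹ = [-27/50; 1/5]
x' = x̄ + K·y = [-23/5, -1]
P' = (I − K·H)·P̄ = [421/50 17/5; 17/5 2]

x' = [-23/5, -1]
P' = [421/50 17/5; 17/5 2]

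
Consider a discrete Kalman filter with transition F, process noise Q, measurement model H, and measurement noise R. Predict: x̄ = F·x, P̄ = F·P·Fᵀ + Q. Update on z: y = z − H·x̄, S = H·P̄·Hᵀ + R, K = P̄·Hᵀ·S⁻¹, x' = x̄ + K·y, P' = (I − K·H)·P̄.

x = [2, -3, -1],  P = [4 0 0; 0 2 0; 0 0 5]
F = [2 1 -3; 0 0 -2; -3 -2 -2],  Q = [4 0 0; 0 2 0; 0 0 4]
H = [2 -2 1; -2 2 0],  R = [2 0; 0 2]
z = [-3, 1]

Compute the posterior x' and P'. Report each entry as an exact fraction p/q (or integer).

x' = [-2751/1763, -1832/1763, -3120/1763]
P' = [16623/1763 16034/1763 346/1763; 16034/1763 16298/1763 2012/1763; 346/1763 2012/1763 6660/1763]

x̄ = F·x = [4, 2, 2]
P̄ = F·P·Fᵀ + Q = [67 30 2; 30 22 20; 2 20 68]
y = z − H·x̄ = [-9, 5]
S = H·P̄·Hᵀ + R = [114 -80; -80 118]
K = P̄·Hᵀ·S⁻¹ = [762/1763 -589/1763; 742/1763 264/1763; 1664/1763 1666/1763]
x' = x̄ + K·y = [-2751/1763, -1832/1763, -3120/1763]
P' = (I − K·H)·P̄ = [16623/1763 16034/1763 346/1763; 16034/1763 16298/1763 2012/1763; 346/1763 2012/1763 6660/1763]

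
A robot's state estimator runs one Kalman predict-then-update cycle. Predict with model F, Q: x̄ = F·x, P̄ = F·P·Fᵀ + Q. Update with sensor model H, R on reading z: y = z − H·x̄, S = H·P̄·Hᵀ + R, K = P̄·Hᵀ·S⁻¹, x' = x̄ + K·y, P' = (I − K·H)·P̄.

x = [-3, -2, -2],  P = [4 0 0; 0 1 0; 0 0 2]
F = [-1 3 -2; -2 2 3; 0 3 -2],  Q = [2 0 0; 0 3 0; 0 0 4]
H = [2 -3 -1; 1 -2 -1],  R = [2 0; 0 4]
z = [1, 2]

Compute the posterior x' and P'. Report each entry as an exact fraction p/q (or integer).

x' = [-55/371, 256/371, -1287/371]
P' = [7299/742 3457/742 3253/742; 3457/742 2439/742 -281/742; 3253/742 -281/742 19265/2226]

x̄ = F·x = [1, -4, -2]
P̄ = F·P·Fᵀ + Q = [23 2 17; 2 41 -6; 17 -6 21]
y = z − H·x̄ = [-15, -9]
S = H·P̄·Hᵀ + R = [356 218; 218 146]
K = P̄·Hᵀ·S⁻¹ = [487/742 -717/742; -61/742 -285/742; 1391/2226 -1955/2226]
x' = x̄ + K·y = [-55/371, 256/371, -1287/371]
P' = (I − K·H)·P̄ = [7299/742 3457/742 3253/742; 3457/742 2439/742 -281/742; 3253/742 -281/742 19265/2226]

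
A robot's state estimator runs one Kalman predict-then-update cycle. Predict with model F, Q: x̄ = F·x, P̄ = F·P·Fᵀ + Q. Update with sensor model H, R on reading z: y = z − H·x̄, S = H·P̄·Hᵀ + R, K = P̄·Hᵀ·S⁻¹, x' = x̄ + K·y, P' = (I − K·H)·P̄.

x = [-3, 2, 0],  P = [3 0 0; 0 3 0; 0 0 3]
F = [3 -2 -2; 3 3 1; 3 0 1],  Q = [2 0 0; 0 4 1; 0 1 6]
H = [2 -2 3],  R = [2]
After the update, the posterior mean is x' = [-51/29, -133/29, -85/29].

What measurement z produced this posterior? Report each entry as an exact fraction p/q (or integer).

x̄ = F·x = [-13, -3, -9]
P̄ = F·P·Fᵀ + Q = [53 3 21; 3 61 31; 21 31 36]
S = H·P̄·Hᵀ + R = [638]
K = P̄·Hᵀ·S⁻¹ = [163/638; -23/638; 4/29]
x' − x̄ = [326/29, -46/29, 176/29] = K·y
y = (KᵀK)⁻¹·Kᵀ·(x' − x̄) = [44]
z = y + H·x̄ = [44] + [-47] = [-3]

z = [-3]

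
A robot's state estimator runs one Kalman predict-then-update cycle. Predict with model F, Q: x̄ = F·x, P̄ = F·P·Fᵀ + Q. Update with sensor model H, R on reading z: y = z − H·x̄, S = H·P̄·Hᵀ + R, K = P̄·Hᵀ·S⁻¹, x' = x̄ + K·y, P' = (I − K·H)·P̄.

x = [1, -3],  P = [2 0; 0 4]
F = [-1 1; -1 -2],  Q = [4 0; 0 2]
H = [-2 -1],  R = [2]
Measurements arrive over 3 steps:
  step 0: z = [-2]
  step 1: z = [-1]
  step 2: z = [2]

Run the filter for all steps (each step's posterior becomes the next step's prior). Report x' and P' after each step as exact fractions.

step 0: x̄ = F·x = [-4, 5]
step 0: P̄ = F·P·Fᵀ + Q = [10 -6; -6 20]
step 0: y = z − H·x̄ = [-5]
step 0: S = H·P̄·Hᵀ + R = [38]
step 0: K = P̄·Hᵀ·S⁻¹ = [-7/19; -4/19]
step 0: x' = x̄ + K·y = [-41/19, 115/19]
step 0: P' = (I − K·H)·P̄ = [92/19 -170/19; -170/19 348/19]
step 1: x̄ = F·x = [156/19, -189/19]
step 1: P̄ = F·P·Fᵀ + Q = [856/19 -774/19; -774/19 842/19]
step 1: y = z − H·x̄ = [104/19]
step 1: S = H·P̄·Hᵀ + R = [1208/19]
step 1: K = P̄·Hᵀ·S⁻¹ = [-469/604; 353/604]
step 1: x' = x̄ + K·y = [598/151, -1019/151]
step 1: P' = (I − K·H)·P̄ = [2029/302 -3589/302; -3589/302 6825/302]
step 2: x̄ = F·x = [-1617/151, 1440/151]
step 2: P̄ = F·P·Fᵀ + Q = [8620/151 -7605/151; -7605/151 15577/302]
step 2: y = z − H·x̄ = [-1492/151]
step 2: S = H·P̄·Hᵀ + R = [24301/302]
step 2: K = P̄·Hᵀ·S⁻¹ = [-19270/24301; 14843/24301]
step 2: x' = x̄ + K·y = [-69827/24301, 85084/24301]
step 2: P' = (I − K·H)·P̄ = [157670/24301 -276800/24301; -276800/24301 523914/24301]

step 0: x' = [-41/19, 115/19], P' = [92/19 -170/19; -170/19 348/19]
step 1: x' = [598/151, -1019/151], P' = [2029/302 -3589/302; -3589/302 6825/302]
step 2: x' = [-69827/24301, 85084/24301], P' = [157670/24301 -276800/24301; -276800/24301 523914/24301]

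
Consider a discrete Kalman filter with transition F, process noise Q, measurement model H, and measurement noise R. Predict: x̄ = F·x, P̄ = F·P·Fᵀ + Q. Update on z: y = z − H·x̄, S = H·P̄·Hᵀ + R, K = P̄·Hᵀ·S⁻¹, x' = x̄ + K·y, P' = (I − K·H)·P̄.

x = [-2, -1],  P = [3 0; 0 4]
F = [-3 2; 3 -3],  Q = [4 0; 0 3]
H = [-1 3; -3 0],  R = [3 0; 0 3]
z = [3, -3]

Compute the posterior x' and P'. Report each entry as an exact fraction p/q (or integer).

x' = [291/298, 9639/7450]
P' = [93/298 27/298; 27/298 1302/3725]

x̄ = F·x = [4, -3]
P̄ = F·P·Fᵀ + Q = [47 -51; -51 66]
y = z − H·x̄ = [16, 9]
S = H·P̄·Hᵀ + R = [950 600; 600 426]
K = P̄·Hᵀ·S⁻¹ = [-2/149 -93/298; 2379/7450 -27/298]
x' = x̄ + K·y = [291/298, 9639/7450]
P' = (I − K·H)·P̄ = [93/298 27/298; 27/298 1302/3725]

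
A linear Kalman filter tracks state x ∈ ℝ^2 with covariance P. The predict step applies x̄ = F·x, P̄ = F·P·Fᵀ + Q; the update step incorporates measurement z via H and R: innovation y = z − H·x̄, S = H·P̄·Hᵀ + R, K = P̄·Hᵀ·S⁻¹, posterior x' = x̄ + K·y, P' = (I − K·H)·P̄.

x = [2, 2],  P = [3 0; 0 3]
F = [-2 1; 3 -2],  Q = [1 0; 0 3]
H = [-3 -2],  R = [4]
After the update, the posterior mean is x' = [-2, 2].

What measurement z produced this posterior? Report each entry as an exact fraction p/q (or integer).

x̄ = F·x = [-2, 2]
P̄ = F·P·Fᵀ + Q = [16 -24; -24 42]
S = H·P̄·Hᵀ + R = [28]
K = P̄·Hᵀ·S⁻¹ = [0; -3/7]
x' − x̄ = [0, 0] = K·y
y = (KᵀK)⁻¹·Kᵀ·(x' − x̄) = [0]
z = y + H·x̄ = [0] + [2] = [2]

z = [2]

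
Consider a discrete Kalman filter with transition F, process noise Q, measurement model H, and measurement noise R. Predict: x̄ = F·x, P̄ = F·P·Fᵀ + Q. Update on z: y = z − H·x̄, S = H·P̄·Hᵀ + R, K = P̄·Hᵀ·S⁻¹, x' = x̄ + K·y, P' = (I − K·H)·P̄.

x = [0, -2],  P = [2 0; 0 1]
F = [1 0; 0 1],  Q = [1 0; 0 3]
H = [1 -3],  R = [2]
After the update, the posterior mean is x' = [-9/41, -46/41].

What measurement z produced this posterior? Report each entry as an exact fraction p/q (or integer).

x̄ = F·x = [0, -2]
P̄ = F·P·Fᵀ + Q = [3 0; 0 4]
S = H·P̄·Hᵀ + R = [41]
K = P̄·Hᵀ·S⁻¹ = [3/41; -12/41]
x' − x̄ = [-9/41, 36/41] = K·y
y = (KᵀK)⁻¹·Kᵀ·(x' − x̄) = [-3]
z = y + H·x̄ = [-3] + [6] = [3]

z = [3]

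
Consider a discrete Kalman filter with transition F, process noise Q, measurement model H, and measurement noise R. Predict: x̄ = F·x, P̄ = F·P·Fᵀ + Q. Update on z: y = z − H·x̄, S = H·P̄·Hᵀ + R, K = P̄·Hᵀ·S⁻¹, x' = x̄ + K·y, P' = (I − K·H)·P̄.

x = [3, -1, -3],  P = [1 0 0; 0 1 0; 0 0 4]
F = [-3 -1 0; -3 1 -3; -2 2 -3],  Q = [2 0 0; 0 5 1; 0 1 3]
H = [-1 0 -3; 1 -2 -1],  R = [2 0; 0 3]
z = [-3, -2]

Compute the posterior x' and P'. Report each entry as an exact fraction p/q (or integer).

x' = [-89832/21517, -39027/21517, 47939/21517]
P' = [151132/21517 89472/21517 -46052/21517; 89472/21517 67970/21517 -28834/21517; -46052/21517 -28834/21517 18510/21517]

x̄ = F·x = [-8, -1, 1]
P̄ = F·P·Fᵀ + Q = [12 8 4; 8 51 45; 4 45 47]
y = z − H·x̄ = [-8, 5]
S = H·P̄·Hᵀ + R = [461 407; 407 406]
K = P̄·Hᵀ·S⁻¹ = [-6488/21517 6080/21517; -1485/21517 -5878/21517; -4739/21517 -2298/21517]
x' = x̄ + K·y = [-89832/21517, -39027/21517, 47939/21517]
P' = (I − K·H)·P̄ = [151132/21517 89472/21517 -46052/21517; 89472/21517 67970/21517 -28834/21517; -46052/21517 -28834/21517 18510/21517]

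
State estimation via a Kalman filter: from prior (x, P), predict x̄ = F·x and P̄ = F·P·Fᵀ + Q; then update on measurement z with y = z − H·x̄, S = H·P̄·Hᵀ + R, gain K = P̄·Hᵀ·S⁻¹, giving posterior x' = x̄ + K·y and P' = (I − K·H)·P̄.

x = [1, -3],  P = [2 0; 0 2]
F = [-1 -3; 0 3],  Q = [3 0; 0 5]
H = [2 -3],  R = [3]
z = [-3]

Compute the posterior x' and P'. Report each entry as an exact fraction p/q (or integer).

x' = [-228/259, 12/37]
P' = [957/259 84/37; 84/37 127/74]

x̄ = F·x = [8, -9]
P̄ = F·P·Fᵀ + Q = [23 -18; -18 23]
y = z − H·x̄ = [-46]
S = H·P̄·Hᵀ + R = [518]
K = P̄·Hᵀ·S⁻¹ = [50/259; -15/74]
x' = x̄ + K·y = [-228/259, 12/37]
P' = (I − K·H)·P̄ = [957/259 84/37; 84/37 127/74]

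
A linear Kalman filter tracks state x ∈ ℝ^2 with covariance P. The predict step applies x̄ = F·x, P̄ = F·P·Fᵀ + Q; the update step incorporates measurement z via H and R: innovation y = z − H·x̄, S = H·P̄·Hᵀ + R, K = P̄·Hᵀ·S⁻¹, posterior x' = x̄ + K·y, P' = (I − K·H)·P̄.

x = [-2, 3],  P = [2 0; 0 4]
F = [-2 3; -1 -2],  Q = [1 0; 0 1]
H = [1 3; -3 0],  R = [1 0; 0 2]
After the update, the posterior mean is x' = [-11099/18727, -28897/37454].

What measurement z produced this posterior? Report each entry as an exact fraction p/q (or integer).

z = [-3, 2]

x̄ = F·x = [13, -4]
P̄ = F·P·Fᵀ + Q = [45 -20; -20 19]
S = H·P̄·Hᵀ + R = [97 45; 45 407]
K = P̄·Hᵀ·S⁻¹ = [-15/18727 -6210/18727; 12359/37454 4155/37454]
x' − x̄ = [-254550/18727, 120919/37454] = K·y
y = (KᵀK)⁻¹·Kᵀ·(x' − x̄) = [-4, 41]
z = y + H·x̄ = [-4, 41] + [1, -39] = [-3, 2]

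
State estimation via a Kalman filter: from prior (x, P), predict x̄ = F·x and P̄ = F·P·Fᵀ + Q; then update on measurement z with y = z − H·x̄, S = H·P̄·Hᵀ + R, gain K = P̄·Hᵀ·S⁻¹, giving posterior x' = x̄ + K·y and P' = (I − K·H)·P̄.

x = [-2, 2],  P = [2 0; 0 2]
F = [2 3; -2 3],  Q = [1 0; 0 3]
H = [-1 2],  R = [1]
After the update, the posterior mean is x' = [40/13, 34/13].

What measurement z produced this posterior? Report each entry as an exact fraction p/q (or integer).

x̄ = F·x = [2, 10]
P̄ = F·P·Fᵀ + Q = [27 10; 10 29]
S = H·P̄·Hᵀ + R = [104]
K = P̄·Hᵀ·S⁻¹ = [-7/104; 6/13]
x' − x̄ = [14/13, -96/13] = K·y
y = (KᵀK)⁻¹·Kᵀ·(x' − x̄) = [-16]
z = y + H·x̄ = [-16] + [18] = [2]

z = [2]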